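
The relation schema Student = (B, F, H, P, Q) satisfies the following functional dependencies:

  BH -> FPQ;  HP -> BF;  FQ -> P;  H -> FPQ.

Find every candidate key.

(H)

Attribute H never appears on the right-hand side of any dependency, so H must belong to every candidate key.
{H}⁺ = {B, F, H, P, Q}, which is all of the schema, so {H} is the only candidate key.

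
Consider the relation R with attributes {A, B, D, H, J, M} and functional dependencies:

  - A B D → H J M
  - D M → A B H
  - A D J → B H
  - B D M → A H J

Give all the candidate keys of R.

Attribute D never appears on the right-hand side of any dependency, so D must belong to every candidate key.
{D}⁺ = {D}, which is not all of the schema, so we must add further attributes.
{D, M}⁺: DM→ABH adds A, B, H; BDM→AHJ adds J → {A, B, D, H, J, M}. Minimal: {M}⁺ = {M}; {D}⁺ = {D} — none reach the full schema.
{A, B, D}⁺: ABD→HJM adds H, J, M → {A, B, D, H, J, M}. Minimal: {B, D}⁺ = {B, D}; {A, D}⁺ = {A, D}; {A, B}⁺ = {A, B} — none reach the full schema.
{A, D, J}⁺: ADJ→BH adds B, H; ABD→HJM adds M → {A, B, D, H, J, M}. Minimal: {D, J}⁺ = {D, J}; {A, J}⁺ = {A, J}; {A, D}⁺ = {A, D} — none reach the full schema.

DM, ABD, ADJ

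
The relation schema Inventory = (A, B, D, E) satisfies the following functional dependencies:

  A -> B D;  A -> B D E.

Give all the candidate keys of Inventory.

Attribute A never appears on the right-hand side of any dependency, so A must belong to every candidate key.
{A}⁺ = {A, B, D, E}, which is all of the schema, so {A} is the only candidate key.

(A)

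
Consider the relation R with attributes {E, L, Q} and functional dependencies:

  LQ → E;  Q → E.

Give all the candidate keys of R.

{L, Q}

Attributes L, Q never appear on any right-hand side, so every candidate key must contain {L, Q}.
{L, Q}⁺ = {E, L, Q}, which is all of the schema, so {L, Q} is the only candidate key.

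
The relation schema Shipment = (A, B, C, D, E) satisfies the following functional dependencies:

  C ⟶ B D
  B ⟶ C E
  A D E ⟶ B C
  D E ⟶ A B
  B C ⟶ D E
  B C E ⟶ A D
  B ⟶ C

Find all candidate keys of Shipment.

B; C; DE

{B}⁺: B→CE adds C, E; BC→DE adds D; BCE→AD adds A → {A, B, C, D, E}.
{C}⁺: C→BD adds B, D; B→CE adds E; DE→AB adds A → {A, B, C, D, E}.
{D, E}⁺: DE→AB adds A, B; B→C adds C → {A, B, C, D, E}. Minimal: {E}⁺ = {E}; {D}⁺ = {D} — none reach the full schema.
Any other superkey contains one of these as a subset, so there are no further candidate keys.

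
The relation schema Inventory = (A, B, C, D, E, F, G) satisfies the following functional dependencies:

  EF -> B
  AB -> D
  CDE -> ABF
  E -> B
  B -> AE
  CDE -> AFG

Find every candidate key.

{B, C}; {C, E}

Attribute C never appears on the right-hand side of any dependency, so C must belong to every candidate key.
{C}⁺ = {C}, which is not all of the schema, so we must add further attributes.
{B, C}⁺: B→AE adds A, E; AB→D adds D; CDE→ABF adds F; CDE→AFG adds G → {A, B, C, D, E, F, G}. Minimal: {C}⁺ = {C}; {B}⁺ = {A, B, D, E} — none reach the full schema.
{C, E}⁺: E→B adds B; B→AE adds A; AB→D adds D; CDE→ABF adds F; CDE→AFG adds G → {A, B, C, D, E, F, G}. Minimal: {E}⁺ = {A, B, D, E}; {C}⁺ = {C} — none reach the full schema.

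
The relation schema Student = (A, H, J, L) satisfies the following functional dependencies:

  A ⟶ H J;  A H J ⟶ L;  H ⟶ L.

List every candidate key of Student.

{A}

{A}⁺: A→HJ adds H, J; AHJ→L adds L → {A, H, J, L}.
No other minimal superkey exists.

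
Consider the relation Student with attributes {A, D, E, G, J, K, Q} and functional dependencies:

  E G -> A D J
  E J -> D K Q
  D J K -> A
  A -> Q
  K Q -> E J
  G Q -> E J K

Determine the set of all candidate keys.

{A, G}⁺: A→Q adds Q; GQ→EJK adds E, J, K; EG→ADJ adds D → {A, D, E, G, J, K, Q}. Minimal: {G}⁺ = {G}; {A}⁺ = {A, Q} — none reach the full schema.
{E, G}⁺: EG→ADJ adds A, D, J; EJ→DKQ adds K, Q → {A, D, E, G, J, K, Q}. Minimal: {G}⁺ = {G}; {E}⁺ = {E} — none reach the full schema.
{G, Q}⁺: GQ→EJK adds E, J, K; EG→ADJ adds A, D → {A, D, E, G, J, K, Q}. Minimal: {Q}⁺ = {Q}; {G}⁺ = {G} — none reach the full schema.
{D, G, J, K}⁺: DJK→A adds A; A→Q adds Q; KQ→EJ adds E → {A, D, E, G, J, K, Q}. Minimal: {G, J, K}⁺ = {G, J, K}; {D, J, K}⁺ = {A, D, E, J, K, Q}; {D, G, K}⁺ = {D, G, K}; … — none reach the full schema.
Any other superkey contains one of these as a subset, so there are no further candidate keys.

(A, G), (E, G), (G, Q), (D, G, J, K)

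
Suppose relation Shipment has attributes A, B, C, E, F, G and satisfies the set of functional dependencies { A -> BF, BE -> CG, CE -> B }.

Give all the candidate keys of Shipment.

{A, E}

{A, E}⁺: A→BF adds B, F; BE→CG adds C, G → {A, B, C, E, F, G}.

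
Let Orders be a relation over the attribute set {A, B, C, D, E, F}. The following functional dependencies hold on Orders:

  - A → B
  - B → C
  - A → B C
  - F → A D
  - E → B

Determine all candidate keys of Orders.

(E, F)

Attributes E, F never appear on any right-hand side, so every candidate key must contain {E, F}.
{E, F}⁺ = {A, B, C, D, E, F}, which is all of the schema, so {E, F} is the only candidate key.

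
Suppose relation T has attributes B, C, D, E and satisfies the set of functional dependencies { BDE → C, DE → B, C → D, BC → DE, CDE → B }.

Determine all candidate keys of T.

{B, C}; {C, E}; {D, E}

{B, C}⁺: C→D adds D; BC→DE adds E → {B, C, D, E}. Minimal: {C}⁺ = {C, D}; {B}⁺ = {B} — none reach the full schema.
{C, E}⁺: C→D adds D; CDE→B adds B → {B, C, D, E}. Minimal: {E}⁺ = {E}; {C}⁺ = {C, D} — none reach the full schema.
{D, E}⁺: DE→B adds B; BDE→C adds C → {B, C, D, E}. Minimal: {E}⁺ = {E}; {D}⁺ = {D} — none reach the full schema.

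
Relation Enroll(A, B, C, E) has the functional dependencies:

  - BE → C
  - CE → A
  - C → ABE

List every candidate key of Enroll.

(C), (B, E)

{C}⁺: C→ABE adds A, B, E → {A, B, C, E}.
{B, E}⁺: BE→C adds C; CE→A adds A → {A, B, C, E}.
Any other superkey contains one of these as a subset, so there are no further candidate keys.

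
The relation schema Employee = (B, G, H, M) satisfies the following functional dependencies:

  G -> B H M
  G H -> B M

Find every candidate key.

{G}⁺: G→BHM adds B, H, M → {B, G, H, M}.
No other minimal superkey exists.

G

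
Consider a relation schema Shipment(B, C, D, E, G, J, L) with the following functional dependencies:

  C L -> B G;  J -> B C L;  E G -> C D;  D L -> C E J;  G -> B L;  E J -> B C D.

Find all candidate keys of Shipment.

DG; DJ; DL; EG; EJ; CEL

{D, G}⁺: G→BL adds B, L; DL→CEJ adds C, E, J → {B, C, D, E, G, J, L}.
{D, J}⁺: J→BCL adds B, C, L; DL→CEJ adds E; CL→BG adds G → {B, C, D, E, G, J, L}.
{D, L}⁺: DL→CEJ adds C, E, J; EJ→BCD adds B; CL→BG adds G → {B, C, D, E, G, J, L}.
{E, G}⁺: EG→CD adds C, D; G→BL adds B, L; DL→CEJ adds J → {B, C, D, E, G, J, L}.
{E, J}⁺: J→BCL adds B, C, L; EJ→BCD adds D; CL→BG adds G → {B, C, D, E, G, J, L}.
{C, E, L}⁺: CL→BG adds B, G; EG→CD adds D; DL→CEJ adds J → {B, C, D, E, G, J, L}.
Any other superkey contains one of these as a subset, so there are no further candidate keys.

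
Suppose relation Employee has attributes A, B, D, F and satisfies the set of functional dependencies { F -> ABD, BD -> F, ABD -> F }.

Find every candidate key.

{F}⁺: F→ABD adds A, B, D → {A, B, D, F}.
{B, D}⁺: BD→F adds F; F→ABD adds A → {A, B, D, F}. Minimal: {D}⁺ = {D}; {B}⁺ = {B} — none reach the full schema.

F, BD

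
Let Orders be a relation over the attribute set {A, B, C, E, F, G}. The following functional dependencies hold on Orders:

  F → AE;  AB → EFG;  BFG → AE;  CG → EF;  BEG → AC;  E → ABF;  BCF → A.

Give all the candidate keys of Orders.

E, F, AB, CG

{E}⁺: E→ABF adds A, B, F; AB→EFG adds G; BEG→AC adds C → {A, B, C, E, F, G}.
{F}⁺: F→AE adds A, E; E→ABF adds B; AB→EFG adds G; BEG→AC adds C → {A, B, C, E, F, G}.
{A, B}⁺: AB→EFG adds E, F, G; BEG→AC adds C → {A, B, C, E, F, G}.
{C, G}⁺: CG→EF adds E, F; E→ABF adds A, B → {A, B, C, E, F, G}.
Any other superkey contains one of these as a subset, so there are no further candidate keys.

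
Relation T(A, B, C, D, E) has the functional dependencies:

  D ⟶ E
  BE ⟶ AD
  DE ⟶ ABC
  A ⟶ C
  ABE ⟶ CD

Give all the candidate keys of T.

{D}⁺: D→E adds E; DE→ABC adds A, B, C → {A, B, C, D, E}.
{B, E}⁺: BE→AD adds A, D; DE→ABC adds C → {A, B, C, D, E}. Minimal: {E}⁺ = {E}; {B}⁺ = {B} — none reach the full schema.

{D}, {B, E}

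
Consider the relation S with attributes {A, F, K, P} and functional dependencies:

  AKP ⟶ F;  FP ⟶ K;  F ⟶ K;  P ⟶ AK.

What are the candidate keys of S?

{P}

Attribute P never appears on the right-hand side of any dependency, so P must belong to every candidate key.
{P}⁺ = {A, F, K, P}, which is all of the schema, so {P} is the only candidate key.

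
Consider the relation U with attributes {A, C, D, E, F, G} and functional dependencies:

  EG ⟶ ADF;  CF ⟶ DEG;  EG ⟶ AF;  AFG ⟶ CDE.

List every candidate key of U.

{C, F}⁺: CF→DEG adds D, E, G; EG→AF adds A → {A, C, D, E, F, G}. Minimal: {F}⁺ = {F}; {C}⁺ = {C} — none reach the full schema.
{E, G}⁺: EG→ADF adds A, D, F; AFG→CDE adds C → {A, C, D, E, F, G}. Minimal: {G}⁺ = {G}; {E}⁺ = {E} — none reach the full schema.
{A, F, G}⁺: AFG→CDE adds C, D, E → {A, C, D, E, F, G}. Minimal: {F, G}⁺ = {F, G}; {A, G}⁺ = {A, G}; {A, F}⁺ = {A, F} — none reach the full schema.
Any other superkey contains one of these as a subset, so there are no further candidate keys.

{C, F}, {E, G}, {A, F, G}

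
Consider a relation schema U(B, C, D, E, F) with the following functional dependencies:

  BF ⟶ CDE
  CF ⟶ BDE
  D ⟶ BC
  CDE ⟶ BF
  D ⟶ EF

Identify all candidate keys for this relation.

{D}⁺: D→BC adds B, C; D→EF adds E, F → {B, C, D, E, F}.
{B, F}⁺: BF→CDE adds C, D, E → {B, C, D, E, F}. Minimal: {F}⁺ = {F}; {B}⁺ = {B} — none reach the full schema.
{C, F}⁺: CF→BDE adds B, D, E → {B, C, D, E, F}. Minimal: {F}⁺ = {F}; {C}⁺ = {C} — none reach the full schema.

{D}, {B, F}, {C, F}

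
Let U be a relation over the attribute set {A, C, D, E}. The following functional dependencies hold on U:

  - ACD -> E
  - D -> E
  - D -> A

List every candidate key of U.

{C, D}⁺: D→E adds E; D→A adds A → {A, C, D, E}. Minimal: {D}⁺ = {A, D, E}; {C}⁺ = {C} — none reach the full schema.
No other minimal superkey exists.

CD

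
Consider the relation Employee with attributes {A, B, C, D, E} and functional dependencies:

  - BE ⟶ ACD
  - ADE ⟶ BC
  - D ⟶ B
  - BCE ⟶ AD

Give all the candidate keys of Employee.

Attribute E never appears on the right-hand side of any dependency, so E must belong to every candidate key.
{E}⁺ = {E}, which is not all of the schema, so we must add further attributes.
{B, E}⁺: BE→ACD adds A, C, D → {A, B, C, D, E}. Minimal: {E}⁺ = {E}; {B}⁺ = {B} — none reach the full schema.
{D, E}⁺: D→B adds B; BE→ACD adds A, C → {A, B, C, D, E}. Minimal: {E}⁺ = {E}; {D}⁺ = {B, D} — none reach the full schema.

(B, E), (D, E)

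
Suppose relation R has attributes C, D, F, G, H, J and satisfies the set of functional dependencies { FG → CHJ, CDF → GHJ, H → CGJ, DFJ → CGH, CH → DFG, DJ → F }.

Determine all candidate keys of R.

{H}⁺: H→CGJ adds C, G, J; CH→DFG adds D, F → {C, D, F, G, H, J}.
{D, J}⁺: DJ→F adds F; DFJ→CGH adds C, G, H → {C, D, F, G, H, J}. Minimal: {J}⁺ = {J}; {D}⁺ = {D} — none reach the full schema.
{F, G}⁺: FG→CHJ adds C, H, J; CH→DFG adds D → {C, D, F, G, H, J}. Minimal: {G}⁺ = {G}; {F}⁺ = {F} — none reach the full schema.
{C, D, F}⁺: CDF→GHJ adds G, H, J → {C, D, F, G, H, J}. Minimal: {D, F}⁺ = {D, F}; {C, F}⁺ = {C, F}; {C, D}⁺ = {C, D} — none reach the full schema.

H, DJ, FG, CDF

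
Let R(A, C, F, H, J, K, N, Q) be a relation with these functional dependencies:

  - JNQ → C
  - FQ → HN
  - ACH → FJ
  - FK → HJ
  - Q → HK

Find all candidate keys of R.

ACQ, AFQ, AJNQ

Attributes A, Q never appear on any right-hand side, so every candidate key must contain {A, Q}.
{A, Q}⁺ = {A, H, K, Q}, which is not all of the schema, so we must add further attributes.
{A, C, Q}⁺: Q→HK adds H, K; ACH→FJ adds F, J; FQ→HN adds N → {A, C, F, H, J, K, N, Q}.
{A, F, Q}⁺: FQ→HN adds H, N; Q→HK adds K; FK→HJ adds J; JNQ→C adds C → {A, C, F, H, J, K, N, Q}.
{A, J, N, Q}⁺: JNQ→C adds C; Q→HK adds H, K; ACH→FJ adds F → {A, C, F, H, J, K, N, Q}.
Any other superkey contains one of these as a subset, so there are no further candidate keys.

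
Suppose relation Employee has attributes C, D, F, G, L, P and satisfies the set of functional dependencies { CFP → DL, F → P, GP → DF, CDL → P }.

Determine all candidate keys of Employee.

Attributes C, G never appear on any right-hand side, so every candidate key must contain {C, G}.
{C, G}⁺ = {C, G}, which is not all of the schema, so we must add further attributes.
{C, F, G}⁺: F→P adds P; GP→DF adds D; CFP→DL adds L → {C, D, F, G, L, P}. Minimal: {F, G}⁺ = {D, F, G, P}; {C, G}⁺ = {C, G}; {C, F}⁺ = {C, D, F, L, P} — none reach the full schema.
{C, G, P}⁺: GP→DF adds D, F; CFP→DL adds L → {C, D, F, G, L, P}. Minimal: {G, P}⁺ = {D, F, G, P}; {C, P}⁺ = {C, P}; {C, G}⁺ = {C, G} — none reach the full schema.
{C, D, G, L}⁺: CDL→P adds P; GP→DF adds F → {C, D, F, G, L, P}. Minimal: {D, G, L}⁺ = {D, G, L}; {C, G, L}⁺ = {C, G, L}; {C, D, L}⁺ = {C, D, L, P}; … — none reach the full schema.

{C, F, G}, {C, G, P}, {C, D, G, L}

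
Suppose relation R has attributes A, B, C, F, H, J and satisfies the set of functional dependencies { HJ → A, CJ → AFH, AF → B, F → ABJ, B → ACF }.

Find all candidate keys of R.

{B}, {F}, {C, J}

{B}⁺: B→ACF adds A, C, F; F→ABJ adds J; CJ→AFH adds H → {A, B, C, F, H, J}.
{F}⁺: F→ABJ adds A, B, J; B→ACF adds C; CJ→AFH adds H → {A, B, C, F, H, J}.
{C, J}⁺: CJ→AFH adds A, F, H; AF→B adds B → {A, B, C, F, H, J}. Minimal: {J}⁺ = {J}; {C}⁺ = {C} — none reach the full schema.
Any other superkey contains one of these as a subset, so there are no further candidate keys.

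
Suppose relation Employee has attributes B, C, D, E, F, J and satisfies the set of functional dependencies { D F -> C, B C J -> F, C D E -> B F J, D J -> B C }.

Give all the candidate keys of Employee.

CDE, DEF, DEJ

{C, D, E}⁺: CDE→BFJ adds B, F, J → {B, C, D, E, F, J}.
{D, E, F}⁺: DF→C adds C; CDE→BFJ adds B, J → {B, C, D, E, F, J}.
{D, E, J}⁺: DJ→BC adds B, C; BCJ→F adds F → {B, C, D, E, F, J}.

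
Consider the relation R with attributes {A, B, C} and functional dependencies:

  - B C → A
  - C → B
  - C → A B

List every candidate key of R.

(C)

Attribute C never appears on the right-hand side of any dependency, so C must belong to every candidate key.
{C}⁺ = {A, B, C}, which is all of the schema, so {C} is the only candidate key.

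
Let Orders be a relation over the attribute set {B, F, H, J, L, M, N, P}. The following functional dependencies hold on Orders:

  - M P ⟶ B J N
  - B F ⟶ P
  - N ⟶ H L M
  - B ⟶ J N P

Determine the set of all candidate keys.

{B, F}, {F, M, P}, {F, N, P}

Attribute F never appears on the right-hand side of any dependency, so F must belong to every candidate key.
{F}⁺ = {F}, which is not all of the schema, so we must add further attributes.
{B, F}⁺: BF→P adds P; B→JNP adds J, N; N→HLM adds H, L, M → {B, F, H, J, L, M, N, P}.
{F, M, P}⁺: MP→BJN adds B, J, N; N→HLM adds H, L → {B, F, H, J, L, M, N, P}.
{F, N, P}⁺: N→HLM adds H, L, M; MP→BJN adds B, J → {B, F, H, J, L, M, N, P}.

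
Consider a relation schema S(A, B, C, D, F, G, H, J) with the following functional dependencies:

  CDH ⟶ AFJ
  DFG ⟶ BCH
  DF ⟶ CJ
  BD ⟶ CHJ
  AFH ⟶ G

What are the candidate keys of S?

Attribute D never appears on the right-hand side of any dependency, so D must belong to every candidate key.
{D}⁺ = {D}, which is not all of the schema, so we must add further attributes.
{B, D}⁺: BD→CHJ adds C, H, J; CDH→AFJ adds A, F; AFH→G adds G → {A, B, C, D, F, G, H, J}. Minimal: {D}⁺ = {D}; {B}⁺ = {B} — none reach the full schema.
{C, D, H}⁺: CDH→AFJ adds A, F, J; AFH→G adds G; DFG→BCH adds B → {A, B, C, D, F, G, H, J}. Minimal: {D, H}⁺ = {D, H}; {C, H}⁺ = {C, H}; {C, D}⁺ = {C, D} — none reach the full schema.
{D, F, G}⁺: DFG→BCH adds B, C, H; DF→CJ adds J; CDH→AFJ adds A → {A, B, C, D, F, G, H, J}. Minimal: {F, G}⁺ = {F, G}; {D, G}⁺ = {D, G}; {D, F}⁺ = {C, D, F, J} — none reach the full schema.
{D, F, H}⁺: DF→CJ adds C, J; CDH→AFJ adds A; AFH→G adds G; DFG→BCH adds B → {A, B, C, D, F, G, H, J}. Minimal: {F, H}⁺ = {F, H}; {D, H}⁺ = {D, H}; {D, F}⁺ = {C, D, F, J} — none reach the full schema.
Any other superkey contains one of these as a subset, so there are no further candidate keys.

BD, CDH, DFG, DFH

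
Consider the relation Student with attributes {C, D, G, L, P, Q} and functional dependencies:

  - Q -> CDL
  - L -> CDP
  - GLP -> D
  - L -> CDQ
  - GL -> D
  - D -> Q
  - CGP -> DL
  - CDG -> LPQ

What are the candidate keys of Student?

Attribute G never appears on the right-hand side of any dependency, so G must belong to every candidate key.
{G}⁺ = {G}, which is not all of the schema, so we must add further attributes.
{D, G}⁺: D→Q adds Q; Q→CDL adds C, L; L→CDP adds P → {C, D, G, L, P, Q}. Minimal: {G}⁺ = {G}; {D}⁺ = {C, D, L, P, Q} — none reach the full schema.
{G, L}⁺: L→CDP adds C, D, P; L→CDQ adds Q → {C, D, G, L, P, Q}. Minimal: {L}⁺ = {C, D, L, P, Q}; {G}⁺ = {G} — none reach the full schema.
{G, Q}⁺: Q→CDL adds C, D, L; L→CDP adds P → {C, D, G, L, P, Q}. Minimal: {Q}⁺ = {C, D, L, P, Q}; {G}⁺ = {G} — none reach the full schema.
{C, G, P}⁺: CGP→DL adds D, L; CDG→LPQ adds Q → {C, D, G, L, P, Q}. Minimal: {G, P}⁺ = {G, P}; {C, P}⁺ = {C, P}; {C, G}⁺ = {C, G} — none reach the full schema.
Any other superkey contains one of these as a subset, so there are no further candidate keys.

(D, G), (G, L), (G, Q), (C, G, P)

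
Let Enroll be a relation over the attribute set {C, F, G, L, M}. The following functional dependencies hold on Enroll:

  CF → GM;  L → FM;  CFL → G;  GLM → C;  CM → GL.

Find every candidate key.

{C, F}, {C, L}, {C, M}, {G, L}

{C, F}⁺: CF→GM adds G, M; CM→GL adds L → {C, F, G, L, M}.
{C, L}⁺: L→FM adds F, M; CFL→G adds G → {C, F, G, L, M}.
{C, M}⁺: CM→GL adds G, L; L→FM adds F → {C, F, G, L, M}.
{G, L}⁺: L→FM adds F, M; GLM→C adds C → {C, F, G, L, M}.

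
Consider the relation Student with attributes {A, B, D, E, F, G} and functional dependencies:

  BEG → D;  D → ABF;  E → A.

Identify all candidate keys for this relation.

BEG; DEG

{B, E, G}⁺: BEG→D adds D; D→ABF adds A, F → {A, B, D, E, F, G}. Minimal: {E, G}⁺ = {A, E, G}; {B, G}⁺ = {B, G}; {B, E}⁺ = {A, B, E} — none reach the full schema.
{D, E, G}⁺: D→ABF adds A, B, F → {A, B, D, E, F, G}. Minimal: {E, G}⁺ = {A, E, G}; {D, G}⁺ = {A, B, D, F, G}; {D, E}⁺ = {A, B, D, E, F} — none reach the full schema.
Any other superkey contains one of these as a subset, so there are no further candidate keys.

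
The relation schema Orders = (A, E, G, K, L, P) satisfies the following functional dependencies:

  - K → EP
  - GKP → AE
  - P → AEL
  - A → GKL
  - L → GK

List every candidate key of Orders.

{A}⁺: A→GKL adds G, K, L; K→EP adds E, P → {A, E, G, K, L, P}.
{K}⁺: K→EP adds E, P; P→AEL adds A, L; A→GKL adds G → {A, E, G, K, L, P}.
{L}⁺: L→GK adds G, K; K→EP adds E, P; GKP→AE adds A → {A, E, G, K, L, P}.
{P}⁺: P→AEL adds A, E, L; A→GKL adds G, K → {A, E, G, K, L, P}.
Any other superkey contains one of these as a subset, so there are no further candidate keys.

{A}; {K}; {L}; {P}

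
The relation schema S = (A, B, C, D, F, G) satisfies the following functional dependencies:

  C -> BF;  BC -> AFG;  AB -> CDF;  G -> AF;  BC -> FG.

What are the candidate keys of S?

{C}⁺: C→BF adds B, F; BC→AFG adds A, G; AB→CDF adds D → {A, B, C, D, F, G}.
{A, B}⁺: AB→CDF adds C, D, F; BC→FG adds G → {A, B, C, D, F, G}. Minimal: {B}⁺ = {B}; {A}⁺ = {A} — none reach the full schema.
{B, G}⁺: G→AF adds A, F; AB→CDF adds C, D → {A, B, C, D, F, G}. Minimal: {G}⁺ = {A, F, G}; {B}⁺ = {B} — none reach the full schema.
Any other superkey contains one of these as a subset, so there are no further candidate keys.

(C), (A, B), (B, G)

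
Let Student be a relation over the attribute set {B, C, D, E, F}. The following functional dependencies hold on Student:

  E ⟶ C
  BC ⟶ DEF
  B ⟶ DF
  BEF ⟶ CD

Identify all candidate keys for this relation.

BC, BE

Attribute B never appears on the right-hand side of any dependency, so B must belong to every candidate key.
{B}⁺ = {B, D, F}, which is not all of the schema, so we must add further attributes.
{B, C}⁺: BC→DEF adds D, E, F → {B, C, D, E, F}.
{B, E}⁺: E→C adds C; BC→DEF adds D, F → {B, C, D, E, F}.
Any other superkey contains one of these as a subset, so there are no further candidate keys.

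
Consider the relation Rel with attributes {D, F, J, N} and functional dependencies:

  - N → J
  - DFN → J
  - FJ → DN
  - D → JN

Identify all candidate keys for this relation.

Attribute F never appears on the right-hand side of any dependency, so F must belong to every candidate key.
{F}⁺ = {F}, which is not all of the schema, so we must add further attributes.
{D, F}⁺: D→JN adds J, N → {D, F, J, N}. Minimal: {F}⁺ = {F}; {D}⁺ = {D, J, N} — none reach the full schema.
{F, J}⁺: FJ→DN adds D, N → {D, F, J, N}. Minimal: {J}⁺ = {J}; {F}⁺ = {F} — none reach the full schema.
{F, N}⁺: N→J adds J; FJ→DN adds D → {D, F, J, N}. Minimal: {N}⁺ = {J, N}; {F}⁺ = {F} — none reach the full schema.

(D, F); (F, J); (F, N)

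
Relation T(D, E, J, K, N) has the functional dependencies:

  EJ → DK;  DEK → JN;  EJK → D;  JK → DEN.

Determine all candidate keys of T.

{E, J}⁺: EJ→DK adds D, K; DEK→JN adds N → {D, E, J, K, N}. Minimal: {J}⁺ = {J}; {E}⁺ = {E} — none reach the full schema.
{J, K}⁺: JK→DEN adds D, E, N → {D, E, J, K, N}. Minimal: {K}⁺ = {K}; {J}⁺ = {J} — none reach the full schema.
{D, E, K}⁺: DEK→JN adds J, N → {D, E, J, K, N}. Minimal: {E, K}⁺ = {E, K}; {D, K}⁺ = {D, K}; {D, E}⁺ = {D, E} — none reach the full schema.
Any other superkey contains one of these as a subset, so there are no further candidate keys.

{E, J}; {J, K}; {D, E, K}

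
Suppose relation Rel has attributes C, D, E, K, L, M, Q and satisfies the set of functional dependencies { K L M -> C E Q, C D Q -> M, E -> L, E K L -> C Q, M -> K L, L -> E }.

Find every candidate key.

{D, M}, {C, D, Q}, {D, E, K}, {D, K, L}

Attribute D never appears on the right-hand side of any dependency, so D must belong to every candidate key.
{D}⁺ = {D}, which is not all of the schema, so we must add further attributes.
{D, M}⁺: M→KL adds K, L; L→E adds E; KLM→CEQ adds C, Q → {C, D, E, K, L, M, Q}.
{C, D, Q}⁺: CDQ→M adds M; M→KL adds K, L; L→E adds E → {C, D, E, K, L, M, Q}.
{D, E, K}⁺: E→L adds L; EKL→CQ adds C, Q; CDQ→M adds M → {C, D, E, K, L, M, Q}.
{D, K, L}⁺: L→E adds E; EKL→CQ adds C, Q; CDQ→M adds M → {C, D, E, K, L, M, Q}.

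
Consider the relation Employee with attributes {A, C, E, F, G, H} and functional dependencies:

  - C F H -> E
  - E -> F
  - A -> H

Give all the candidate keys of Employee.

{A, C, E, G}⁺: E→F adds F; A→H adds H → {A, C, E, F, G, H}. Minimal: {C, E, G}⁺ = {C, E, F, G}; {A, E, G}⁺ = {A, E, F, G, H}; {A, C, G}⁺ = {A, C, G, H}; … — none reach the full schema.
{A, C, F, G}⁺: A→H adds H; CFH→E adds E → {A, C, E, F, G, H}. Minimal: {C, F, G}⁺ = {C, F, G}; {A, F, G}⁺ = {A, F, G, H}; {A, C, G}⁺ = {A, C, G, H}; … — none reach the full schema.
Any other superkey contains one of these as a subset, so there are no further candidate keys.

{A, C, E, G}, {A, C, F, G}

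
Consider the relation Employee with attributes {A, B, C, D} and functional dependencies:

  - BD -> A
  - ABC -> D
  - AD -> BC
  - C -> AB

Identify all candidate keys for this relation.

{C}, {A, D}, {B, D}

{C}⁺: C→AB adds A, B; ABC→D adds D → {A, B, C, D}.
{A, D}⁺: AD→BC adds B, C → {A, B, C, D}. Minimal: {D}⁺ = {D}; {A}⁺ = {A} — none reach the full schema.
{B, D}⁺: BD→A adds A; AD→BC adds C → {A, B, C, D}. Minimal: {D}⁺ = {D}; {B}⁺ = {B} — none reach the full schema.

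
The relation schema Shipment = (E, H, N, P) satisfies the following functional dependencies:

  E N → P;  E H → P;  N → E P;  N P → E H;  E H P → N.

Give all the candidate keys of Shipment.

{N}⁺: N→EP adds E, P; NP→EH adds H → {E, H, N, P}.
{E, H}⁺: EH→P adds P; EHP→N adds N → {E, H, N, P}.

{N}, {E, H}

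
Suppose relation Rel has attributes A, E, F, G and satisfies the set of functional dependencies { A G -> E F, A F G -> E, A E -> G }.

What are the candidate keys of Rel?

(A, E), (A, G)

Attribute A never appears on the right-hand side of any dependency, so A must belong to every candidate key.
{A}⁺ = {A}, which is not all of the schema, so we must add further attributes.
{A, E}⁺: AE→G adds G; AG→EF adds F → {A, E, F, G}.
{A, G}⁺: AG→EF adds E, F → {A, E, F, G}.
Any other superkey contains one of these as a subset, so there are no further candidate keys.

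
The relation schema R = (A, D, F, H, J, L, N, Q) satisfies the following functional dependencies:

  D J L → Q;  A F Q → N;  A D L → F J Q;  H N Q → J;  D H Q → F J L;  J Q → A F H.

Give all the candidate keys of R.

Attribute D never appears on the right-hand side of any dependency, so D must belong to every candidate key.
{D}⁺ = {D}, which is not all of the schema, so we must add further attributes.
{A, D, L}⁺: ADL→FJQ adds F, J, Q; JQ→AFH adds H; AFQ→N adds N → {A, D, F, H, J, L, N, Q}.
{D, H, Q}⁺: DHQ→FJL adds F, J, L; JQ→AFH adds A; AFQ→N adds N → {A, D, F, H, J, L, N, Q}.
{D, J, L}⁺: DJL→Q adds Q; JQ→AFH adds A, F, H; AFQ→N adds N → {A, D, F, H, J, L, N, Q}.
{D, J, Q}⁺: JQ→AFH adds A, F, H; AFQ→N adds N; DHQ→FJL adds L → {A, D, F, H, J, L, N, Q}.

{A, D, L}; {D, H, Q}; {D, J, L}; {D, J, Q}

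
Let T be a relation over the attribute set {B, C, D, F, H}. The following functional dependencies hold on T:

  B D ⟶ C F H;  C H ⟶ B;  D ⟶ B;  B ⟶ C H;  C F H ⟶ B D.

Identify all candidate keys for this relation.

{D}⁺: D→B adds B; B→CH adds C, H; BD→CFH adds F → {B, C, D, F, H}.
{B, F}⁺: B→CH adds C, H; CFH→BD adds D → {B, C, D, F, H}. Minimal: {F}⁺ = {F}; {B}⁺ = {B, C, H} — none reach the full schema.
{C, F, H}⁺: CH→B adds B; CFH→BD adds D → {B, C, D, F, H}. Minimal: {F, H}⁺ = {F, H}; {C, H}⁺ = {B, C, H}; {C, F}⁺ = {C, F} — none reach the full schema.
Any other superkey contains one of these as a subset, so there are no further candidate keys.

(D); (B, F); (C, F, H)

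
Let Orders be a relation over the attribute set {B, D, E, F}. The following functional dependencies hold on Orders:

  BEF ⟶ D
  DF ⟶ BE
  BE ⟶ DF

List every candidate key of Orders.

(B, E), (D, F)

{B, E}⁺: BE→DF adds D, F → {B, D, E, F}. Minimal: {E}⁺ = {E}; {B}⁺ = {B} — none reach the full schema.
{D, F}⁺: DF→BE adds B, E → {B, D, E, F}. Minimal: {F}⁺ = {F}; {D}⁺ = {D} — none reach the full schema.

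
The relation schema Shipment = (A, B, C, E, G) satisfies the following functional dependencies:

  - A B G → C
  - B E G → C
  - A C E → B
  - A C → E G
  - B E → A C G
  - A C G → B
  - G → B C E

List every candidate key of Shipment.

{G}⁺: G→BCE adds B, C, E; BE→ACG adds A → {A, B, C, E, G}.
{A, C}⁺: AC→EG adds E, G; ACG→B adds B → {A, B, C, E, G}.
{B, E}⁺: BE→ACG adds A, C, G → {A, B, C, E, G}.

{G}, {A, C}, {B, E}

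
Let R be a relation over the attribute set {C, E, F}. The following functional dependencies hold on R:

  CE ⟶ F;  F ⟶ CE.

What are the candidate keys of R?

{F}⁺: F→CE adds C, E → {C, E, F}.
{C, E}⁺: CE→F adds F → {C, E, F}. Minimal: {E}⁺ = {E}; {C}⁺ = {C} — none reach the full schema.

{F}, {C, E}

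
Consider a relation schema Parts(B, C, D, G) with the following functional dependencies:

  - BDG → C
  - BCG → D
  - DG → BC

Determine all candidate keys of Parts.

Attribute G never appears on the right-hand side of any dependency, so G must belong to every candidate key.
{G}⁺ = {G}, which is not all of the schema, so we must add further attributes.
{D, G}⁺: DG→BC adds B, C → {B, C, D, G}. Minimal: {G}⁺ = {G}; {D}⁺ = {D} — none reach the full schema.
{B, C, G}⁺: BCG→D adds D → {B, C, D, G}. Minimal: {C, G}⁺ = {C, G}; {B, G}⁺ = {B, G}; {B, C}⁺ = {B, C} — none reach the full schema.

(D, G), (B, C, G)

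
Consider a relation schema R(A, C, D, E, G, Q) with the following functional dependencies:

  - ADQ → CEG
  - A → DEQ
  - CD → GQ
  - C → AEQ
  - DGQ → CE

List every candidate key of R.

{A}⁺: A→DEQ adds D, E, Q; ADQ→CEG adds C, G → {A, C, D, E, G, Q}.
{C}⁺: C→AEQ adds A, E, Q; A→DEQ adds D; CD→GQ adds G → {A, C, D, E, G, Q}.
{D, G, Q}⁺: DGQ→CE adds C, E; C→AEQ adds A → {A, C, D, E, G, Q}.

(A); (C); (D, G, Q)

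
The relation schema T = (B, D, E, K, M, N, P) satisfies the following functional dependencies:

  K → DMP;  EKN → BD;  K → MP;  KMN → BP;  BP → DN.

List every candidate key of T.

{B, E, K}⁺: K→DMP adds D, M, P; BP→DN adds N → {B, D, E, K, M, N, P}. Minimal: {E, K}⁺ = {D, E, K, M, P}; {B, K}⁺ = {B, D, K, M, N, P}; {B, E}⁺ = {B, E} — none reach the full schema.
{E, K, N}⁺: K→DMP adds D, M, P; EKN→BD adds B → {B, D, E, K, M, N, P}. Minimal: {K, N}⁺ = {B, D, K, M, N, P}; {E, N}⁺ = {E, N}; {E, K}⁺ = {D, E, K, M, P} — none reach the full schema.

(B, E, K); (E, K, N)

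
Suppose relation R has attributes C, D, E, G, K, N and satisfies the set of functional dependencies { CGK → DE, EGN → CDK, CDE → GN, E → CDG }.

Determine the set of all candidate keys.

{E}⁺: E→CDG adds C, D, G; CDE→GN adds N; EGN→CDK adds K → {C, D, E, G, K, N}.
{C, G, K}⁺: CGK→DE adds D, E; CDE→GN adds N → {C, D, E, G, K, N}.
Any other superkey contains one of these as a subset, so there are no further candidate keys.

{E}, {C, G, K}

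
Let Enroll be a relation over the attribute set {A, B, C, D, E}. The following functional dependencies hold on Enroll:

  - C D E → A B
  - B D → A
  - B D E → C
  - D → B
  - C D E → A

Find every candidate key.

Attributes D, E never appear on any right-hand side, so every candidate key must contain {D, E}.
{D, E}⁺ = {A, B, C, D, E}, which is all of the schema, so {D, E} is the only candidate key.

DE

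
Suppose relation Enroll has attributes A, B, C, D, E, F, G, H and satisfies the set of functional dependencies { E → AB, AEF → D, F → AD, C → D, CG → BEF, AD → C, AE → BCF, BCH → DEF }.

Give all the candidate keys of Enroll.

Attributes G, H never appear on any right-hand side, so every candidate key must contain {G, H}.
{G, H}⁺ = {G, H}, which is not all of the schema, so we must add further attributes.
{C, G, H}⁺: C→D adds D; CG→BEF adds B, E, F; E→AB adds A → {A, B, C, D, E, F, G, H}. Minimal: {G, H}⁺ = {G, H}; {C, H}⁺ = {C, D, H}; {C, G}⁺ = {A, B, C, D, E, F, G} — none reach the full schema.
{E, G, H}⁺: E→AB adds A, B; AE→BCF adds C, F; BCH→DEF adds D → {A, B, C, D, E, F, G, H}. Minimal: {G, H}⁺ = {G, H}; {E, H}⁺ = {A, B, C, D, E, F, H}; {E, G}⁺ = {A, B, C, D, E, F, G} — none reach the full schema.
{F, G, H}⁺: F→AD adds A, D; AD→C adds C; CG→BEF adds B, E → {A, B, C, D, E, F, G, H}. Minimal: {G, H}⁺ = {G, H}; {F, H}⁺ = {A, C, D, F, H}; {F, G}⁺ = {A, B, C, D, E, F, G} — none reach the full schema.
{A, D, G, H}⁺: AD→C adds C; CG→BEF adds B, E, F → {A, B, C, D, E, F, G, H}. Minimal: {D, G, H}⁺ = {D, G, H}; {A, G, H}⁺ = {A, G, H}; {A, D, H}⁺ = {A, C, D, H}; … — none reach the full schema.

(C, G, H), (E, G, H), (F, G, H), (A, D, G, H)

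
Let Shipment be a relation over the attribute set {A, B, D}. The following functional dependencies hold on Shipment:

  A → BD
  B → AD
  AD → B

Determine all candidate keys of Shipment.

{A}⁺: A→BD adds B, D → {A, B, D}.
{B}⁺: B→AD adds A, D → {A, B, D}.

A, B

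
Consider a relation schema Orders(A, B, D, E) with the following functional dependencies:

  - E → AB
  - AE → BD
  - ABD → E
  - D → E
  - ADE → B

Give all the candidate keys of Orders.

{D}; {E}

{D}⁺: D→E adds E; E→AB adds A, B → {A, B, D, E}.
{E}⁺: E→AB adds A, B; AE→BD adds D → {A, B, D, E}.
Any other superkey contains one of these as a subset, so there are no further candidate keys.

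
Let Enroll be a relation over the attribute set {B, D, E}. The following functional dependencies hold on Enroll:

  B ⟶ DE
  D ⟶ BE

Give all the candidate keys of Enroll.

{B}; {D}

{B}⁺: B→DE adds D, E → {B, D, E}.
{D}⁺: D→BE adds B, E → {B, D, E}.
Any other superkey contains one of these as a subset, so there are no further candidate keys.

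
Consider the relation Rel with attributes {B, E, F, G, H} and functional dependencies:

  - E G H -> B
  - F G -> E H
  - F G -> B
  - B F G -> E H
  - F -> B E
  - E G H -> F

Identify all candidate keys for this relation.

{F, G}, {E, G, H}

{F, G}⁺: FG→EH adds E, H; FG→B adds B → {B, E, F, G, H}. Minimal: {G}⁺ = {G}; {F}⁺ = {B, E, F} — none reach the full schema.
{E, G, H}⁺: EGH→B adds B; EGH→F adds F → {B, E, F, G, H}. Minimal: {G, H}⁺ = {G, H}; {E, H}⁺ = {E, H}; {E, G}⁺ = {E, G} — none reach the full schema.
Any other superkey contains one of these as a subset, so there are no further candidate keys.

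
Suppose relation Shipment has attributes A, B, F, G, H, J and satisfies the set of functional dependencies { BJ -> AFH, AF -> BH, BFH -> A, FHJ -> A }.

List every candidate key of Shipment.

Attributes G, J never appear on any right-hand side, so every candidate key must contain {G, J}.
{G, J}⁺ = {G, J}, which is not all of the schema, so we must add further attributes.
{B, G, J}⁺: BJ→AFH adds A, F, H → {A, B, F, G, H, J}. Minimal: {G, J}⁺ = {G, J}; {B, J}⁺ = {A, B, F, H, J}; {B, G}⁺ = {B, G} — none reach the full schema.
{A, F, G, J}⁺: AF→BH adds B, H → {A, B, F, G, H, J}. Minimal: {F, G, J}⁺ = {F, G, J}; {A, G, J}⁺ = {A, G, J}; {A, F, J}⁺ = {A, B, F, H, J}; … — none reach the full schema.
{F, G, H, J}⁺: FHJ→A adds A; AF→BH adds B → {A, B, F, G, H, J}. Minimal: {G, H, J}⁺ = {G, H, J}; {F, H, J}⁺ = {A, B, F, H, J}; {F, G, J}⁺ = {F, G, J}; … — none reach the full schema.

BGJ; AFGJ; FGHJ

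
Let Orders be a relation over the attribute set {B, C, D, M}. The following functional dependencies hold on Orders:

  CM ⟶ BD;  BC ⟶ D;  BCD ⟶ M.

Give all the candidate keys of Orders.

Attribute C never appears on the right-hand side of any dependency, so C must belong to every candidate key.
{C}⁺ = {C}, which is not all of the schema, so we must add further attributes.
{B, C}⁺: BC→D adds D; BCD→M adds M → {B, C, D, M}. Minimal: {C}⁺ = {C}; {B}⁺ = {B} — none reach the full schema.
{C, M}⁺: CM→BD adds B, D → {B, C, D, M}. Minimal: {M}⁺ = {M}; {C}⁺ = {C} — none reach the full schema.
Any other superkey contains one of these as a subset, so there are no further candidate keys.

{B, C}, {C, M}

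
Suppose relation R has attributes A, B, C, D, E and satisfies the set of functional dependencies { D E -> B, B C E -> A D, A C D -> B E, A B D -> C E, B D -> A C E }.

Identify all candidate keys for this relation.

{B, D}, {D, E}, {A, C, D}, {B, C, E}

{B, D}⁺: BD→ACE adds A, C, E → {A, B, C, D, E}. Minimal: {D}⁺ = {D}; {B}⁺ = {B} — none reach the full schema.
{D, E}⁺: DE→B adds B; BD→ACE adds A, C → {A, B, C, D, E}. Minimal: {E}⁺ = {E}; {D}⁺ = {D} — none reach the full schema.
{A, C, D}⁺: ACD→BE adds B, E → {A, B, C, D, E}. Minimal: {C, D}⁺ = {C, D}; {A, D}⁺ = {A, D}; {A, C}⁺ = {A, C} — none reach the full schema.
{B, C, E}⁺: BCE→AD adds A, D → {A, B, C, D, E}. Minimal: {C, E}⁺ = {C, E}; {B, E}⁺ = {B, E}; {B, C}⁺ = {B, C} — none reach the full schema.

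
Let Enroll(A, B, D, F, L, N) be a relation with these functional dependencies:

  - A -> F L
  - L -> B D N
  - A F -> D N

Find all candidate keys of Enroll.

{A}

Attribute A never appears on the right-hand side of any dependency, so A must belong to every candidate key.
{A}⁺ = {A, B, D, F, L, N}, which is all of the schema, so {A} is the only candidate key.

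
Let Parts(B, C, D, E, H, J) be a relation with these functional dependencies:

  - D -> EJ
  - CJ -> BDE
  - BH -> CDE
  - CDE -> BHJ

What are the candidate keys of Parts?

BH; CD; CJ

{B, H}⁺: BH→CDE adds C, D, E; CDE→BHJ adds J → {B, C, D, E, H, J}.
{C, D}⁺: D→EJ adds E, J; CJ→BDE adds B; CDE→BHJ adds H → {B, C, D, E, H, J}.
{C, J}⁺: CJ→BDE adds B, D, E; CDE→BHJ adds H → {B, C, D, E, H, J}.
Any other superkey contains one of these as a subset, so there are no further candidate keys.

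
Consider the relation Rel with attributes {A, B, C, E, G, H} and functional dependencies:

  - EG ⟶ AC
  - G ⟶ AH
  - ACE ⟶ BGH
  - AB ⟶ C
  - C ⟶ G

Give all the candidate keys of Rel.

(C, E), (E, G), (A, B, E)

{C, E}⁺: C→G adds G; EG→AC adds A; G→AH adds H; ACE→BGH adds B → {A, B, C, E, G, H}. Minimal: {E}⁺ = {E}; {C}⁺ = {A, C, G, H} — none reach the full schema.
{E, G}⁺: EG→AC adds A, C; G→AH adds H; ACE→BGH adds B → {A, B, C, E, G, H}. Minimal: {G}⁺ = {A, G, H}; {E}⁺ = {E} — none reach the full schema.
{A, B, E}⁺: AB→C adds C; C→G adds G; G→AH adds H → {A, B, C, E, G, H}. Minimal: {B, E}⁺ = {B, E}; {A, E}⁺ = {A, E}; {A, B}⁺ = {A, B, C, G, H} — none reach the full schema.
Any other superkey contains one of these as a subset, so there are no further candidate keys.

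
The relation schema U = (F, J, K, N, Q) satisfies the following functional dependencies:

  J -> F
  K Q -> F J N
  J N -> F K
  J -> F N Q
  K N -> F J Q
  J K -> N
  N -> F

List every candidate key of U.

{J}⁺: J→F adds F; J→FNQ adds N, Q; JN→FK adds K → {F, J, K, N, Q}.
{K, N}⁺: KN→FJQ adds F, J, Q → {F, J, K, N, Q}.
{K, Q}⁺: KQ→FJN adds F, J, N → {F, J, K, N, Q}.
Any other superkey contains one of these as a subset, so there are no further candidate keys.

{J}, {K, N}, {K, Q}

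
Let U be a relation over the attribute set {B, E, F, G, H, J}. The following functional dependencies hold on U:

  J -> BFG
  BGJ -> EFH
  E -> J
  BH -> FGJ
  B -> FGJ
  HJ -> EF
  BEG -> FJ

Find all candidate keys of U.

{B}; {E}; {J}

{B}⁺: B→FGJ adds F, G, J; BGJ→EFH adds E, H → {B, E, F, G, H, J}.
{E}⁺: E→J adds J; J→BFG adds B, F, G; BGJ→EFH adds H → {B, E, F, G, H, J}.
{J}⁺: J→BFG adds B, F, G; BGJ→EFH adds E, H → {B, E, F, G, H, J}.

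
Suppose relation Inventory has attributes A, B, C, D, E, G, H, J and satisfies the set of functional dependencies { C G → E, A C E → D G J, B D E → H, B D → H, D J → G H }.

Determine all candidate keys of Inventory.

Attributes A, B, C never appear on any right-hand side, so every candidate key must contain {A, B, C}.
{A, B, C}⁺ = {A, B, C}, which is not all of the schema, so we must add further attributes.
{A, B, C, E}⁺: ACE→DGJ adds D, G, J; BDE→H adds H → {A, B, C, D, E, G, H, J}. Minimal: {B, C, E}⁺ = {B, C, E}; {A, C, E}⁺ = {A, C, D, E, G, H, J}; {A, B, E}⁺ = {A, B, E}; … — none reach the full schema.
{A, B, C, G}⁺: CG→E adds E; ACE→DGJ adds D, J; BDE→H adds H → {A, B, C, D, E, G, H, J}. Minimal: {B, C, G}⁺ = {B, C, E, G}; {A, C, G}⁺ = {A, C, D, E, G, H, J}; {A, B, G}⁺ = {A, B, G}; … — none reach the full schema.
{A, B, C, D, J}⁺: BD→H adds H; DJ→GH adds G; CG→E adds E → {A, B, C, D, E, G, H, J}. Minimal: {B, C, D, J}⁺ = {B, C, D, E, G, H, J}; {A, C, D, J}⁺ = {A, C, D, E, G, H, J}; {A, B, D, J}⁺ = {A, B, D, G, H, J}; … — none reach the full schema.

{A, B, C, E}, {A, B, C, G}, {A, B, C, D, J}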